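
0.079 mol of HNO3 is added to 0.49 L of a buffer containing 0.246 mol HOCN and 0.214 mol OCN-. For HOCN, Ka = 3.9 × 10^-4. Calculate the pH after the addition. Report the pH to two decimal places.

After neutralization: n(HOCN) = 0.325 mol, n(OCN-) = 0.135 mol.
pKa = −log(3.9 × 10^-4) = 3.409
pH = pKa + log(n_OCN-/n_HOCN) = 3.409 + log(0.135/0.325) = 3.409 + (-0.382)

pH = 3.03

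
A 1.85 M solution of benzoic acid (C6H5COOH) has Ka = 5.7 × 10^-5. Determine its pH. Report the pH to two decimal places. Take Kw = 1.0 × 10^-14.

pH = 1.99

C6H5COOH ⇌ C6H5COO- + H+
From the ICE table, Ka = x²/(1.85 − x) = 5.7 × 10^-5.
Since Ka ≪ C₀, x ≈ √(Ka·C₀) = 1.03 × 10^-2 M.
pH = −log(1.03 × 10^-2) = 1.99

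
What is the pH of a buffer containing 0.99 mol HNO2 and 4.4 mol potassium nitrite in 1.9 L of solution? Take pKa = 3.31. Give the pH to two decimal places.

pH = 3.96

Henderson–Hasselbalch: pH = pKa + log([NO2-]/[HNO2]) = 3.31 + log(4.4/0.99)
pH = 3.31 + (+0.648) = 3.96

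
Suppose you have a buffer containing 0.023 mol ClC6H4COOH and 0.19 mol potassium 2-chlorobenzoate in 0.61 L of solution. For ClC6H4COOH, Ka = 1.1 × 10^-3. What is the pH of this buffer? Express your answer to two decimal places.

pH = 3.88

pKa = −log(1.1 × 10^-3) = 2.959
Using pH = pKa + log([base]/[acid]) with [base]/[acid] = 0.19/0.023:
pH = 2.959 + (+0.917) = 3.88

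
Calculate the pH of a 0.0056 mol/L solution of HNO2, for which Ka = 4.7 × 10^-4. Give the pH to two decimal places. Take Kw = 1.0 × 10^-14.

HNO2 ⇌ NO2- + H+
From the ICE table, Ka = x²/(0.0056 − x) = 4.7 × 10^-4.
x is not negligible relative to C₀; solve x² + 0.00047·x − 2.63e-06 = 0.
x = (−Ka + √(Ka² + 4·Ka·C₀))/2 = 1.40 × 10^-3 M
pH = −log[H+] = −log(1.40 × 10^-3) = 2.85

pH = 2.85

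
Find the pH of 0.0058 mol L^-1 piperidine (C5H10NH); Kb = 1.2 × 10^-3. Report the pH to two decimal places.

pH = 11.32

C5H10NH + H2O ⇌ C5H10NH2+ + OH-
From the ICE table, Kb = [OH-]²/(0.0058 − [OH-]) = 1.2 × 10^-3.
The 5% rule fails; solving [OH-]² + Kb·[OH-] − Kb·C₀ = 0 exactly:
[OH-] = [−0.0012 + √(0.0012² + 2.78e-05)]/2 = 2.11 × 10^-3 M
pOH = 2.68, so pH = 14.00 − pOH = 11.32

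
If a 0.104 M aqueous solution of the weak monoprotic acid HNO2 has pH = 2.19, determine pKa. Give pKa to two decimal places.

[H+] = 10^(-2.19) = 6.46 × 10^-3 M
At equilibrium [HA] = 0.104 − 6.46 × 10^-3 = 9.75 × 10^-2 M
Ka = [H+][A-]/[HA] = (6.46 × 10^-3)² / 9.75 × 10^-2 = 4.28 × 10^-4
pKa = -log(4.28 × 10^-4) = 3.37

pKa = 3.37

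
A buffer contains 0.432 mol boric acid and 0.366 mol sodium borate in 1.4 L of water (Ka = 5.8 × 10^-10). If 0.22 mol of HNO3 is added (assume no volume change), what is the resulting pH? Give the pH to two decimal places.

After neutralization: n(B(OH)3) = 0.652 mol, n(B(OH)4-) = 0.146 mol.
pKa = −log(5.8 × 10^-10) = 9.237
Henderson–Hasselbalch with mole ratio 0.146/0.652: pH = 9.237 + (-0.650)

pH = 8.59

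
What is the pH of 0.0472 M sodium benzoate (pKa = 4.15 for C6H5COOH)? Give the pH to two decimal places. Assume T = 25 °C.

C6H5COO- is the conjugate base of the weak acid C6H5COOH.
Ka = 10^(−4.15) = 7.08 × 10^-5
Kb = Kw/Ka = 1.0×10^-14 / 7.08 × 10^-5 = 1.41 × 10^-10
Kb = [OH-]²/(0.0472 − [OH-]) = 1.41 × 10^-10
Assume [OH-] ≪ 0.0472: [OH-] ≈ √(1.41 × 10^-10 × 0.0472) = 2.58 × 10^-6 M
pOH = −log(2.58 × 10^-6) = 5.59; pH = 14.00 − 5.59 = 8.41

pH = 8.41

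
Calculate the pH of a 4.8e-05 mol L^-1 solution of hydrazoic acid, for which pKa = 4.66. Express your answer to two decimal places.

pH = 4.63

HN3 ⇌ N3- + H+
Ka = 10^(−4.66) = 2.19 × 10^-5
Ka = [H+]²/(4.8e-05 − [H+]) = 2.19 × 10^-5
[H+] is not negligible relative to C₀; solve [H+]² + 2.19e-05·[H+] − 1.05e-09 = 0.
[H+] = [−2.19e-05 + √(2.19e-05² + 4.2e-09)]/2 = 2.33 × 10^-5 M
pH = −log[H+] = −log(2.33 × 10^-5) = 4.63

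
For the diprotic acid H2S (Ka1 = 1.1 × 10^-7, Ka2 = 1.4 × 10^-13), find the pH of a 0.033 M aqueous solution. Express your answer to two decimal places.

pH = 4.22

Since Ka1 ≫ Ka2, the first ionization dominates [H+].
Ka1 = x²/(0.033 − x) = 1.1 × 10^-7
x ≈ √(1.1 × 10^-7 × 0.033) = 6.02 × 10^-5 M
pH = −log(6.02 × 10^-5) = 4.22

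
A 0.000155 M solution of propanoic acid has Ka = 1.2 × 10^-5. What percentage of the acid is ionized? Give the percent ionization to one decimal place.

CH3CH2COOH ⇌ CH3CH2COO- + H+; let x = [H+] at equilibrium.
Solve x² + 1.2e-05x − 1.86e-09 = 0 → x = 3.75 × 10^-5 M
Fraction ionized = 3.75 × 10^-5 / 0.000155 = 0.2419 → 24.2%

24.2%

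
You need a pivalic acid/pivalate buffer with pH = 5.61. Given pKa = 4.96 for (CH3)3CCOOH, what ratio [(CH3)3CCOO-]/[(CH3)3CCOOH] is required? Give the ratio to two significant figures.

ratio = 4.5

pH = pKa + log(r) ⇒ log(r) = 5.61 − 4.96 = +0.65
r = [(CH3)3CCOO-]/[(CH3)3CCOOH] = 10^(+0.65) = 4.47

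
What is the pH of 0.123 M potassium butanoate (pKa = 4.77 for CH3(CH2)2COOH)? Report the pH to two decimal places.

pH = 8.93

CH3(CH2)2COO- is the conjugate base of the weak acid CH3(CH2)2COOH.
Ka = 10^(−4.77) = 1.70 × 10^-5
Kb = Kw/Ka = 1.0×10^-14 / 1.70 × 10^-5 = 5.88 × 10^-10
From the ICE table, Kb = [OH-]²/(0.123 − [OH-]) = 5.88 × 10^-10.
Neglecting [OH-] in the denominator: [OH-] = √(5.88 × 10^-10 × 0.123) = 8.50 × 10^-6 M
pOH = −log(8.50 × 10^-6) = 5.07; pH = 14.00 − 5.07 = 8.93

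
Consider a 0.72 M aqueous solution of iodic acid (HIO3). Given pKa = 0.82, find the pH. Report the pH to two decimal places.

pH = 0.58

HIO3 ⇌ IO3- + H+
Ka = 10^(−0.82) = 1.51 × 10^-1
From the ICE table, Ka = x²/(0.72 − x) = 1.51 × 10^-1.
The 5% rule fails; solving x² + Ka·x − Ka·C₀ = 0 exactly:
x = (−Ka + √(Ka² + 4·Ka·C₀))/2 = 2.63 × 10^-1 M
pH = −log[H+] = −log(2.63 × 10^-1) = 0.58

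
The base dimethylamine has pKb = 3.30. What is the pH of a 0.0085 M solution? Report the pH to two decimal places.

pH = 11.26

(CH3)2NH + H2O ⇌ (CH3)2NH2+ + OH-
Kb = 10^(−3.30) = 5.01 × 10^-4
From the ICE table, Kb = [OH-]²/(0.0085 − [OH-]) = 5.01 × 10^-4.
Here C₀/Kb ≈ 17, so the small-[OH-] approximation fails. Use the quadratic:
[OH-] = (−Kb + √(Kb² + 4·Kb·C₀))/2 = 1.83 × 10^-3 M
pOH = 2.74, so pH = 14.00 − pOH = 11.26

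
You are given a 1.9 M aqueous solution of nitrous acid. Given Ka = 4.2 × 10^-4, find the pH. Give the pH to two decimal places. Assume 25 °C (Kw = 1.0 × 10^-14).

HNO2 ⇌ NO2- + H+
Let x = [H+] at equilibrium. Ka = x²/(1.9 − x).
Neglecting x in the denominator: x = √(4.2 × 10^-4 × 1.9) = 2.82 × 10^-2 M
pH = −log(2.82 × 10^-2) = 1.55

pH = 1.55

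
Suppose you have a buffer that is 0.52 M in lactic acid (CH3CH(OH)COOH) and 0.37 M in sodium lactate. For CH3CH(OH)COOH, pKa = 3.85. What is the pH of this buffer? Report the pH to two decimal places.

Using pH = pKa + log([base]/[acid]) with [base]/[acid] = 0.37/0.52:
pH = 3.85 + (-0.148) = 3.70

pH = 3.70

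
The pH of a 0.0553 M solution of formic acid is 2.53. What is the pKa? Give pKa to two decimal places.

[H+] = 10^(-2.53) = 2.95 × 10^-3 M
At equilibrium [HA] = 0.0553 − 2.95 × 10^-3 = 5.24 × 10^-2 M
Ka = [H+][A-]/[HA] = (2.95 × 10^-3)² / 5.24 × 10^-2 = 1.66 × 10^-4
pKa = -log(1.66 × 10^-4) = 3.78

pKa = 3.78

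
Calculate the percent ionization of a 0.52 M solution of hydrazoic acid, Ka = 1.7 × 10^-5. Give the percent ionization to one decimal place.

0.6%

HN3 ⇌ N3- + H+; let x = [H+] at equilibrium.
x ≈ √(Ka·C₀) = √(1.7 × 10^-5 × 0.52) = 2.97 × 10^-3 M
Fraction ionized = 2.97 × 10^-3 / 0.52 = 0.0057 → 0.6%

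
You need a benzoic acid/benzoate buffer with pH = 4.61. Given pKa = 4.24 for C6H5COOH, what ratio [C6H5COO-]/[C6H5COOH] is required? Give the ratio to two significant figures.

pH = pKa + log(r) ⇒ log(r) = 4.61 − 4.24 = +0.37
r = [C6H5COO-]/[C6H5COOH] = 10^(+0.37) = 2.34

ratio = 2.3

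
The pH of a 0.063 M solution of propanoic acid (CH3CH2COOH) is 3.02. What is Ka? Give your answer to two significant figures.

Ka = 1.5 × 10^-5

[H+] = 10^(-3.02) = 9.55 × 10^-4 M
At equilibrium [HA] = 0.063 − 9.55 × 10^-4 = 6.20 × 10^-2 M
Ka = [H+][A-]/[HA] = (9.55 × 10^-4)² / 6.20 × 10^-2 = 1.5 × 10^-5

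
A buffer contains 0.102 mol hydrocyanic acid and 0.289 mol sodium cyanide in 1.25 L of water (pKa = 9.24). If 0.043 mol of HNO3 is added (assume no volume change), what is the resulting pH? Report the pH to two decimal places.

pH = 9.47

After neutralization: n(HCN) = 0.145 mol, n(CN-) = 0.246 mol.
pH = pKa + log([A⁻]/[HA]) = 9.24 + log(0.246/0.145) = 9.24 +0.230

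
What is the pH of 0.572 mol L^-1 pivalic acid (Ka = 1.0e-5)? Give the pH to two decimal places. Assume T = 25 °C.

(CH3)3CCOOH ⇌ (CH3)3CCOO- + H+
Ka = [H+]²/(0.572 − [H+]) = 1.0 × 10^-5
Neglecting [H+] in the denominator: [H+] = √(1.0 × 10^-5 × 0.572) = 2.39 × 10^-3 M
pH = −log(2.39 × 10^-3) = 2.62

pH = 2.62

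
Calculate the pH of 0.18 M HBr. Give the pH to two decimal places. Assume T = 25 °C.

pH = 0.74

HBr is a strong acid and dissociates completely, so [H+] = 0.18 M.
pH = -log(0.18) = 0.74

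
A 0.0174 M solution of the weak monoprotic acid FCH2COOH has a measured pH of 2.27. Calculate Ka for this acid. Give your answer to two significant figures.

[H+] = 10^(-2.27) = 5.37 × 10^-3 M
At equilibrium [HA] = 0.0174 − 5.37 × 10^-3 = 1.20 × 10^-2 M
Ka = [H+][A-]/[HA] = (5.37 × 10^-3)² / 1.20 × 10^-2 = 2.4 × 10^-3

Ka = 2.4 × 10^-3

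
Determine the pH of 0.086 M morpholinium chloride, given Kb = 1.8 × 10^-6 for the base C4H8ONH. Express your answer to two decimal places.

pH = 4.66

C4H8ONH2+ is the conjugate acid of the weak base C4H8ONH.
Ka = Kw/Kb = 1.0×10^-14 / 1.8 × 10^-6 = 5.56 × 10^-9
Let x = [H+] at equilibrium. Ka = x²/(0.086 − x).
Neglecting x in the denominator: x = √(5.56 × 10^-9 × 0.086) = 2.19 × 10^-5 M
Check: 0.025% ionized — well under 5%, approximation valid.
pH = −log[H+] = −log(2.19 × 10^-5) = 4.66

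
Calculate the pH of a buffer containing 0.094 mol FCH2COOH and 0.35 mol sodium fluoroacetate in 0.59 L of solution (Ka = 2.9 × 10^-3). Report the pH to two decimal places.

pKa = −log(2.9 × 10^-3) = 2.538
Henderson–Hasselbalch: pH = pKa + log([FCH2COO-]/[FCH2COOH]) = 2.538 + log(0.35/0.094)
pH = 2.538 + (+0.571) = 3.11

pH = 3.11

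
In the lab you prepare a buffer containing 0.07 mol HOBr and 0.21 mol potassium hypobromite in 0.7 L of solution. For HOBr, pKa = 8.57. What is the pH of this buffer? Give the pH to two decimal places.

pH = 9.05

Henderson–Hasselbalch: pH = pKa + log([OBr-]/[HOBr]) = 8.57 + log(0.21/0.07)
pH = 8.57 + (+0.477) = 9.05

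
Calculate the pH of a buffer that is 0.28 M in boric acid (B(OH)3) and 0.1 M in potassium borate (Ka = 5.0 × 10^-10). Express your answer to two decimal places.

pH = 8.85

pKa = −log(5.0 × 10^-10) = 9.301
pH = pKa + log([A⁻]/[HA]) = 9.301 + log(0.1/0.28)
pH = 9.301 + (-0.447) = 8.85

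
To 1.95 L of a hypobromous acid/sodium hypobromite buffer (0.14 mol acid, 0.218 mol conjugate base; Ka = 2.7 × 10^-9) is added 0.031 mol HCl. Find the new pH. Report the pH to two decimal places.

Added H+ converts OBr- to HOBr: HOBr → 0.171 mol, OBr- → 0.187 mol.
pKa = −log(2.7 × 10^-9) = 8.569
pH = pKa + log([A⁻]/[HA]) = 8.569 + log(0.187/0.171) = 8.569 +0.039

pH = 8.61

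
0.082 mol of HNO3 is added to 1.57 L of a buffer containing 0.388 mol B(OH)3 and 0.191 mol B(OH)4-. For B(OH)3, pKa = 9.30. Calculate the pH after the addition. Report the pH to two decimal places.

After neutralization: n(B(OH)3) = 0.47 mol, n(B(OH)4-) = 0.109 mol.
Henderson–Hasselbalch with mole ratio 0.109/0.47: pH = 9.30 + (-0.635)

pH = 8.67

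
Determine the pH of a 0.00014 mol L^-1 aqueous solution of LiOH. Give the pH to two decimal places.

LiOH is a strong base; [OH-] = 0.00014 M.
pOH = -log(0.00014) = 3.85
pH = 14.00 - 3.85 = 10.15

pH = 10.15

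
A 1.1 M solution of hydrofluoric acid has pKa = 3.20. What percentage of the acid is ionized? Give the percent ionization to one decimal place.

HF ⇌ F- + H+; let x = [H+] at equilibrium.
Ka = 10^(−3.20) = 6.31 × 10^-4
x ≈ √(Ka·C₀) = √(6.31 × 10^-4 × 1.1) = 2.63 × 10^-2 M
Fraction ionized = 2.63 × 10^-2 / 1.1 = 0.0239 → 2.4%

2.4%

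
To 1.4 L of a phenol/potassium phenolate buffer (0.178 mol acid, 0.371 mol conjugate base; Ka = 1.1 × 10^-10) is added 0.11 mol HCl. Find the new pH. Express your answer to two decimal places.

Added H+ converts C6H5O- to C6H5OH: C6H5OH → 0.288 mol, C6H5O- → 0.261 mol.
pKa = −log(1.1 × 10^-10) = 9.959
pH = pKa + log([A⁻]/[HA]) = 9.959 + log(0.261/0.288) = 9.959 -0.043

pH = 9.92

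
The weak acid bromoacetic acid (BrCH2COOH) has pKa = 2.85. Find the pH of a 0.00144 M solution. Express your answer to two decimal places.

pH = 3.05

BrCH2COOH ⇌ BrCH2COO- + H+
Ka = 10^(−2.85) = 1.41 × 10^-3
Ka = x²/(0.00144 − x) = 1.41 × 10^-3
Here C₀/Ka ≈ 1.02, so the small-x approximation fails. Use the quadratic:
x = (−Ka + √(Ka² + 4·Ka·C₀))/2 = 8.85 × 10^-4 M
pH = −log[H+] = −log(8.85 × 10^-4) = 3.05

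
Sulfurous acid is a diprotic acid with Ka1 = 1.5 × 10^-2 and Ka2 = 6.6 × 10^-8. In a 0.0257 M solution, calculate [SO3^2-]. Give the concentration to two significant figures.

6.6 × 10^-8 M

First ionization gives [H+] ≈ [HSO3-] = 1.35 × 10^-2 M.
Second step: Ka2 = [H+][SO3^2-]/[HSO3-] ≈ [SO3^2-] (since [H+] ≈ [HSO3-]).
So [SO3^2-] ≈ Ka2.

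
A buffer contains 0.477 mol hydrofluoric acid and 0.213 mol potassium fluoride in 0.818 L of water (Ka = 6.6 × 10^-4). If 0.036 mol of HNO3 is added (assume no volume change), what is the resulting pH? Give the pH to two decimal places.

pH = 2.72

After neutralization: n(HF) = 0.513 mol, n(F-) = 0.177 mol.
pKa = −log(6.6 × 10^-4) = 3.180
pH = pKa + log([A⁻]/[HA]) = 3.180 + log(0.177/0.513) = 3.180 -0.462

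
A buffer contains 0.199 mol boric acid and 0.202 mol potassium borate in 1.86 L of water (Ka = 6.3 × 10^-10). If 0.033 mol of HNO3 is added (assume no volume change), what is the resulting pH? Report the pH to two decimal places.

Added H+ converts B(OH)4- to B(OH)3: B(OH)3 → 0.232 mol, B(OH)4- → 0.169 mol.
pKa = −log(6.3 × 10^-10) = 9.201
pH = pKa + log([A⁻]/[HA]) = 9.201 + log(0.169/0.232) = 9.201 -0.138

pH = 9.06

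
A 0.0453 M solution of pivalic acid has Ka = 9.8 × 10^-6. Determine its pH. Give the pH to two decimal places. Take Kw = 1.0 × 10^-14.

pH = 3.18

(CH3)3CCOOH ⇌ (CH3)3CCOO- + H+
From the ICE table, Ka = [H+]²/(0.0453 − [H+]) = 9.8 × 10^-6.
Assume [H+] ≪ 0.0453: [H+] ≈ √(9.8 × 10^-6 × 0.0453) = 6.66 × 10^-4 M
([H+]/C₀ = 1.5% < 5%, so the approximation holds.)
pH = −log[H+] = −log(6.66 × 10^-4) = 3.18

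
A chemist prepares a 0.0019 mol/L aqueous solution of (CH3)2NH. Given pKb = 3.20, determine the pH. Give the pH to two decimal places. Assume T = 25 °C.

pH = 10.92

(CH3)2NH + H2O ⇌ (CH3)2NH2+ + OH-
Kb = 10^(−3.20) = 6.31 × 10^-4
Kb = x²/(0.0019 − x) = 6.31 × 10^-4
Here C₀/Kb ≈ 3.01, so the small-x approximation fails. Use the quadratic:
x = (−Kb + √(Kb² + 4·Kb·C₀))/2 = 8.24 × 10^-4 M
pOH = 3.08, so pH = 14.00 − pOH = 10.92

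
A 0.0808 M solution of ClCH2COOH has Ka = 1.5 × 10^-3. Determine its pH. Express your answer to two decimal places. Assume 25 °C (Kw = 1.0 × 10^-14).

pH = 1.99

ClCH2COOH ⇌ ClCH2COO- + H+
From the ICE table, Ka = [H+]²/(0.0808 − [H+]) = 1.5 × 10^-3.
Here C₀/Ka ≈ 53.9, so the small-[H+] approximation fails. Use the quadratic:
[H+] = [−0.0015 + √(0.0015² + 0.000485)]/2 = 1.03 × 10^-2 M
pH = −log(1.03 × 10^-2) = 1.99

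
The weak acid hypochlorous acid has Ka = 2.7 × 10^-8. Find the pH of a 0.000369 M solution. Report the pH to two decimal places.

HOCl ⇌ OCl- + H+
From the ICE table, Ka = [H+]²/(0.000369 − [H+]) = 2.7 × 10^-8.
Neglecting [H+] in the denominator: [H+] = √(2.7 × 10^-8 × 0.000369) = 3.16 × 10^-6 M
Check: 0.86% ionized — well under 5%, approximation valid.
pH = −log[H+] = −log(3.16 × 10^-6) = 5.50

pH = 5.50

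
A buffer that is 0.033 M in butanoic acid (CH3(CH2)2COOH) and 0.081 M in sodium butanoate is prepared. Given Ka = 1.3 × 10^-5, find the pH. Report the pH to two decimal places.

pH = 5.28

pKa = −log(1.3 × 10^-5) = 4.886
pH = pKa + log([A⁻]/[HA]) = 4.886 + log(0.081/0.033)
pH = 4.886 + (+0.390) = 5.28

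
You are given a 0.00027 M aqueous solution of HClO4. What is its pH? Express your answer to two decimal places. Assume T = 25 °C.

HClO4 is a strong acid and dissociates completely, so [H+] = 0.00027 M.
pH = -log(0.00027) = 3.57

pH = 3.57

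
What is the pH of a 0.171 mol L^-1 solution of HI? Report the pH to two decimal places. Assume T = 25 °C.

pH = 0.77

HI is a strong acid and dissociates completely, so [H+] = 0.171 M.
pH = -log(0.171) = 0.77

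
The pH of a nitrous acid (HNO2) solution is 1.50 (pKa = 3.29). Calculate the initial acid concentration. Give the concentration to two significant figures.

C₀ = 2.0 M

[H+] = 10^(-1.50) = 3.16 × 10^-2 M = x
Ka = 10^(−3.29) = 5.13 × 10^-4
Ka = x²/(C₀ − x) ⇒ C₀ = x + x²/Ka
C₀ = 3.16 × 10^-2 + (3.16 × 10^-2)²/(5.13 × 10^-4) = 1.98 M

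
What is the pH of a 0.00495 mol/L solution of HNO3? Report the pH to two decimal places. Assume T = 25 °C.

pH = 2.31

HNO3 is a strong acid and dissociates completely, so [H+] = 0.00495 M.
pH = -log(0.00495) = 2.31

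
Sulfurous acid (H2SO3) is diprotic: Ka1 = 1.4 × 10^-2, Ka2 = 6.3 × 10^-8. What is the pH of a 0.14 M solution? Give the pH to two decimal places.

pH = 1.42

Ka1 ≫ Ka2, so treat the first dissociation as the only significant source of H+.
Ka1 = x²/(0.14 − x) = 1.4 × 10^-2
Solving the quadratic: x = (−Ka1 + √(Ka1² + 4·Ka1·C₀))/2 = 3.78 × 10^-2 M
pH = −log(3.78 × 10^-2) = 1.42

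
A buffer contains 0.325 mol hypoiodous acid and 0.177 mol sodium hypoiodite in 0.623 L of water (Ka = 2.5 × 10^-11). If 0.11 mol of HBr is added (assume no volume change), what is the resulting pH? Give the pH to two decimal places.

pH = 9.79

After neutralization: n(HOI) = 0.435 mol, n(OI-) = 0.067 mol.
pKa = −log(2.5 × 10^-11) = 10.602
pH = pKa + log(n_OI-/n_HOI) = 10.602 + log(0.067/0.435) = 10.602 + (-0.812)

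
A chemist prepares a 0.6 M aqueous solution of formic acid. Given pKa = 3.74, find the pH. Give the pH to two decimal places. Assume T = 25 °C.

pH = 1.98

HCOOH ⇌ HCOO- + H+
Ka = 10^(−3.74) = 1.82 × 10^-4
From the ICE table, Ka = x²/(0.6 − x) = 1.82 × 10^-4.
Since Ka ≪ C₀, x ≈ √(Ka·C₀) = 1.04 × 10^-2 M.
pH = −log(1.04 × 10^-2) = 1.98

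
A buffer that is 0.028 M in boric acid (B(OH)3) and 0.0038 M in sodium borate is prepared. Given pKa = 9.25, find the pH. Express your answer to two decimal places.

pH = 8.38

Using pH = pKa + log([base]/[acid]) with [base]/[acid] = 0.0038/0.028:
pH = 9.25 + (-0.867) = 8.38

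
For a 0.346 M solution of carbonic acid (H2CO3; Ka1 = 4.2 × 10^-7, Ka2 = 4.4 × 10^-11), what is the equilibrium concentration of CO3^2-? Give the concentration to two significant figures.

4.4 × 10^-11 M

First ionization gives [H+] ≈ [HCO3-] = 3.81 × 10^-4 M.
Second step: Ka2 = [H+][CO3^2-]/[HCO3-] ≈ [CO3^2-] (since [H+] ≈ [HCO3-]).
So [CO3^2-] ≈ Ka2.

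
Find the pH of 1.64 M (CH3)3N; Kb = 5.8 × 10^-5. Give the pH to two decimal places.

pH = 11.99

(CH3)3N + H2O ⇌ (CH3)3NH+ + OH-
From the ICE table, Kb = [OH-]²/(1.64 − [OH-]) = 5.8 × 10^-5.
Assume [OH-] ≪ 1.64: [OH-] ≈ √(5.8 × 10^-5 × 1.64) = 9.75 × 10^-3 M
([OH-]/C₀ = 0.59% < 5%, so the approximation holds.)
pOH = 2.01, so pH = 14.00 − pOH = 11.99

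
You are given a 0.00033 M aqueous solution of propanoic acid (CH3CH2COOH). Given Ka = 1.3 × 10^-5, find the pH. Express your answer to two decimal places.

pH = 4.23

CH3CH2COOH ⇌ CH3CH2COO- + H+
Let x = [H+] at equilibrium. Ka = x²/(0.00033 − x).
The 5% rule fails; solving x² + Ka·x − Ka·C₀ = 0 exactly:
x = (−Ka + √(Ka² + 4·Ka·C₀))/2 = 5.93 × 10^-5 M
pH = −log[H+] = −log(5.93 × 10^-5) = 4.23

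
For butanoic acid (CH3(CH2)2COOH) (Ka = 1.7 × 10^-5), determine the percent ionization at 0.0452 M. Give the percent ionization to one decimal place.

1.9%

CH3(CH2)2COOH ⇌ CH3(CH2)2COO- + H+; let x = [H+] at equilibrium.
x ≈ √(Ka·C₀) = √(1.7 × 10^-5 × 0.0452) = 8.77 × 10^-4 M
% ionization = x/C₀ × 100% = 8.77 × 10^-4/0.0452 × 100% = 1.9%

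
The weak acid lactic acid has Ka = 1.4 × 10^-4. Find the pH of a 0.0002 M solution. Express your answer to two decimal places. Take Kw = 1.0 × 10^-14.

pH = 3.95

CH3CH(OH)COOH ⇌ CH3CH(OH)COO- + H+
Ka = [H+]²/(0.0002 − [H+]) = 1.4 × 10^-4
The 5% rule fails; solving [H+]² + Ka·[H+] − Ka·C₀ = 0 exactly:
[H+] = [−0.00014 + √(0.00014² + 1.12e-07)]/2 = 1.11 × 10^-4 M
pH = −log(1.11 × 10^-4) = 3.95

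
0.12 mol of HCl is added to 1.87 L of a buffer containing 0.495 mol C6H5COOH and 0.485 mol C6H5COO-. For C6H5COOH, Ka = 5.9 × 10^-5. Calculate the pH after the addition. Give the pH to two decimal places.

Added H+ converts C6H5COO- to C6H5COOH: C6H5COOH → 0.615 mol, C6H5COO- → 0.365 mol.
pKa = −log(5.9 × 10^-5) = 4.229
pH = pKa + log(n_C6H5COO-/n_C6H5COOH) = 4.229 + log(0.365/0.615) = 4.229 + (-0.227)

pH = 4.00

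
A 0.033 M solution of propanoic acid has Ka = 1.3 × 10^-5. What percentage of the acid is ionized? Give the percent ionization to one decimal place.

2.0%

CH3CH2COOH ⇌ CH3CH2COO- + H+; let x = [H+] at equilibrium.
x ≈ √(Ka·C₀) = √(1.3 × 10^-5 × 0.033) = 6.55 × 10^-4 M
Fraction ionized = 6.55 × 10^-4 / 0.033 = 0.0198 → 2.0%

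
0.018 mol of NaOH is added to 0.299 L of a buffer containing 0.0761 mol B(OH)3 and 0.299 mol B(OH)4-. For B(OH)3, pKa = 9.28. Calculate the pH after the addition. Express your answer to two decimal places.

OH- converts B(OH)3 to B(OH)4-: B(OH)3 → 0.0581 mol, B(OH)4- → 0.317 mol.
pH = pKa + log([A⁻]/[HA]) = 9.28 + log(0.317/0.0581) = 9.28 +0.737

pH = 10.02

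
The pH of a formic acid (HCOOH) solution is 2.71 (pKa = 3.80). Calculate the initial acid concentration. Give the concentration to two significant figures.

C₀ = 2.6 × 10^-2 M

[H+] = 10^(-2.71) = 1.95 × 10^-3 M = x
Ka = 10^(−3.80) = 1.58 × 10^-4
Ka = x²/(C₀ − x) ⇒ C₀ = x + x²/Ka
C₀ = 1.95 × 10^-3 + (1.95 × 10^-3)²/(1.58 × 10^-4) = 2.60 × 10^-2 M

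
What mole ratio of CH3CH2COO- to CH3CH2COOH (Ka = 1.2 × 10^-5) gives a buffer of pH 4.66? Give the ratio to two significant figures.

pKa = -log(1.2 × 10^-5) = 4.921
pH = pKa + log(r) ⇒ log(r) = 4.66 − 4.921 = -0.261
r = [CH3CH2COO-]/[CH3CH2COOH] = 10^(-0.261) = 0.548

ratio = 0.55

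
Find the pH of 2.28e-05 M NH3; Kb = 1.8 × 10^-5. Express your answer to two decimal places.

pH = 9.12

NH3 + H2O ⇌ NH4+ + OH-
Let x = [OH-] at equilibrium. Kb = x²/(2.28e-05 − x).
The 5% rule fails; solving x² + Kb·x − Kb·C₀ = 0 exactly:
x = (−Kb + √(Kb² + 4·Kb·C₀))/2 = 1.32 × 10^-5 M
pOH = 4.88, so pH = 14.00 − pOH = 9.12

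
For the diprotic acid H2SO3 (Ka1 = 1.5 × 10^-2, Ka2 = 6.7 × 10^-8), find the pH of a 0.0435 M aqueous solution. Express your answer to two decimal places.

Since Ka1 ≫ Ka2, the first ionization dominates [H+].
Ka1 = x²/(0.0435 − x) = 1.5 × 10^-2
Solving the quadratic: x = (−Ka1 + √(Ka1² + 4·Ka1·C₀))/2 = 1.91 × 10^-2 M
pH = −log(1.91 × 10^-2) = 1.72

pH = 1.72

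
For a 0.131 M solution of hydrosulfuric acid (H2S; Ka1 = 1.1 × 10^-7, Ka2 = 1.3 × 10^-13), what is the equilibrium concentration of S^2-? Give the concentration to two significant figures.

1.3 × 10^-13 M

First ionization gives [H+] ≈ [HS-] = 1.20 × 10^-4 M.
Second step: Ka2 = [H+][S^2-]/[HS-] ≈ [S^2-] (since [H+] ≈ [HS-]).
So [S^2-] ≈ Ka2.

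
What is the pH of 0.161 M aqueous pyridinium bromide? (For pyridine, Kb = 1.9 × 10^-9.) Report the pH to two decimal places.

C5H5NH+ is the conjugate acid of the weak base C5H5N.
Ka = Kw/Kb = 1.0×10^-14 / 1.9 × 10^-9 = 5.26 × 10^-6
From the ICE table, Ka = [H+]²/(0.161 − [H+]) = 5.26 × 10^-6.
Since Ka ≪ C₀, [H+] ≈ √(Ka·C₀) = 9.20 × 10^-4 M.
([H+]/C₀ = 0.57% < 5%, so the approximation holds.)
pH = −log(9.20 × 10^-4) = 3.04

pH = 3.04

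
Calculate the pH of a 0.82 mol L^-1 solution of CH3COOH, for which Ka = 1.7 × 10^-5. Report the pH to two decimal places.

CH3COOH ⇌ CH3COO- + H+
Ka = x²/(0.82 − x) = 1.7 × 10^-5
Since Ka ≪ C₀, x ≈ √(Ka·C₀) = 3.73 × 10^-3 M.
(x/C₀ = 0.46% < 5%, so the approximation holds.)
pH = −log[H+] = −log(3.73 × 10^-3) = 2.43

pH = 2.43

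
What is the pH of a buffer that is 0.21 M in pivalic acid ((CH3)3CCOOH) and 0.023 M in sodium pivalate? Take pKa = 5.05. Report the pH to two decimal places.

Using pH = pKa + log([base]/[acid]) with [base]/[acid] = 0.023/0.21:
pH = 5.05 + (-0.960) = 4.09

pH = 4.09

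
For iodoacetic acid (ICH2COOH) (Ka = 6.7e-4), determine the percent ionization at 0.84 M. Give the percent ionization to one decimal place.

ICH2COOH ⇌ ICH2COO- + H+; let x = [H+] at equilibrium.
x ≈ √(Ka·C₀) = √(6.7 × 10^-4 × 0.84) = 2.37 × 10^-2 M
% ionization = x/C₀ × 100% = 2.37 × 10^-2/0.84 × 100% = 2.8%

2.8%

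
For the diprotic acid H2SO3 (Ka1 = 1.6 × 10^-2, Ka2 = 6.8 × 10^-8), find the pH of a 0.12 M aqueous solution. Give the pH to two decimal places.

Ka1 ≫ Ka2, so treat the first dissociation as the only significant source of H+.
Ka1 = x²/(0.12 − x) = 1.6 × 10^-2
Solving the quadratic: x = (−Ka1 + √(Ka1² + 4·Ka1·C₀))/2 = 3.65 × 10^-2 M
pH = −log(3.65 × 10^-2) = 1.44

pH = 1.44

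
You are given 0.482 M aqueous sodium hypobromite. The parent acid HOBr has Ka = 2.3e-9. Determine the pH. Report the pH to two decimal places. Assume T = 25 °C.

OBr- is the conjugate base of the weak acid HOBr.
Kb = Kw/Ka = 1.0×10^-14 / 2.3 × 10^-9 = 4.35 × 10^-6
From the ICE table, Kb = x²/(0.482 − x) = 4.35 × 10^-6.
Neglecting x in the denominator: x = √(4.35 × 10^-6 × 0.482) = 1.45 × 10^-3 M
pOH = −log(1.45 × 10^-3) = 2.84; pH = 14.00 − 2.84 = 11.16

pH = 11.16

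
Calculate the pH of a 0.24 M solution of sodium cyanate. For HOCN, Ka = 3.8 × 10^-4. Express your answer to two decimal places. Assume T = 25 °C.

pH = 8.40

OCN- is the conjugate base of the weak acid HOCN.
Kb = Kw/Ka = 1.0×10^-14 / 3.8 × 10^-4 = 2.63 × 10^-11
From the ICE table, Kb = x²/(0.24 − x) = 2.63 × 10^-11.
Since Kb ≪ C₀, x ≈ √(Kb·C₀) = 2.51 × 10^-6 M.
(x/C₀ = 0.001% < 5%, so the approximation holds.)
pOH = −log(2.51 × 10^-6) = 5.60; pH = 14.00 − 5.60 = 8.40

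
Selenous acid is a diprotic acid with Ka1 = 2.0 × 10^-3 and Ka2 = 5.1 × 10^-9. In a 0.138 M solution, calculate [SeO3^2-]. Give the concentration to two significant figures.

First ionization gives [H+] ≈ [HSeO3-] = 1.56 × 10^-2 M.
Second step: Ka2 = [H+][SeO3^2-]/[HSeO3-] ≈ [SeO3^2-] (since [H+] ≈ [HSeO3-]).
So [SeO3^2-] ≈ Ka2.

5.1 × 10^-9 M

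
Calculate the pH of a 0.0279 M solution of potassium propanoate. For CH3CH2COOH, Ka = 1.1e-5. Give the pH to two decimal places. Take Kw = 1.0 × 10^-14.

CH3CH2COO- is the conjugate base of the weak acid CH3CH2COOH.
Kb = Kw/Ka = 1.0×10^-14 / 1.1 × 10^-5 = 9.09 × 10^-10
From the ICE table, Kb = [OH-]²/(0.0279 − [OH-]) = 9.09 × 10^-10.
Neglecting [OH-] in the denominator: [OH-] = √(9.09 × 10^-10 × 0.0279) = 5.04 × 10^-6 M
Check: 0.018% ionized — well under 5%, approximation valid.
pOH = −log(5.04 × 10^-6) = 5.30; pH = 14.00 − 5.30 = 8.70

pH = 8.70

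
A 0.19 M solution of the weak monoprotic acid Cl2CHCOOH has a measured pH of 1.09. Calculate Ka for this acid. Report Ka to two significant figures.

Ka = 6.1 × 10^-2

[H+] = 10^(-1.09) = 8.13 × 10^-2 M
At equilibrium [HA] = 0.19 − 8.13 × 10^-2 = 1.09 × 10^-1 M
Ka = [H+][A-]/[HA] = (8.13 × 10^-2)² / 1.09 × 10^-1 = 6.1 × 10^-2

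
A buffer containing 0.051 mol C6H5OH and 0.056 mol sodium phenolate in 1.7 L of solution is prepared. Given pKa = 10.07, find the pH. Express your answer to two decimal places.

pH = 10.11

pH = pKa + log([A⁻]/[HA]) = 10.07 + log(0.056/0.051)
pH = 10.07 + (+0.041) = 10.11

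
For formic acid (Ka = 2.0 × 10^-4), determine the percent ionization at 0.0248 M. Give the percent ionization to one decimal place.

8.6%

HCOOH ⇌ HCOO- + H+; let x = [H+] at equilibrium.
Solve x² + 0.0002x − 4.96e-06 = 0 → x = 2.13 × 10^-3 M
% ionization = x/C₀ × 100% = 2.13 × 10^-3/0.0248 × 100% = 8.6%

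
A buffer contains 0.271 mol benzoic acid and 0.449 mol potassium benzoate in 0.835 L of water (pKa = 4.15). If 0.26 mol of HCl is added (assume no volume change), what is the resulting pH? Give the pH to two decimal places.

pH = 3.70

After neutralization: n(C6H5COOH) = 0.531 mol, n(C6H5COO-) = 0.189 mol.
pH = pKa + log(n_C6H5COO-/n_C6H5COOH) = 4.15 + log(0.189/0.531) = 4.15 + (-0.449)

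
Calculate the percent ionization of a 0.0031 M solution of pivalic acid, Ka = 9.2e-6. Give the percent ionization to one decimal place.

5.3%

(CH3)3CCOOH ⇌ (CH3)3CCOO- + H+; let x = [H+] at equilibrium.
Ka = x²/(C₀ − x); solving the quadratic gives x = 1.64 × 10^-4 M.
Fraction ionized = 1.64 × 10^-4 / 0.0031 = 0.0529 → 5.3%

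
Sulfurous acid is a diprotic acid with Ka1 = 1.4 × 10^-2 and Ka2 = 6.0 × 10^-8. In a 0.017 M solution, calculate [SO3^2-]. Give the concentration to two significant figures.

6.0 × 10^-8 M

First ionization gives [H+] ≈ [HSO3-] = 9.94 × 10^-3 M.
Second step: Ka2 = [H+][SO3^2-]/[HSO3-] ≈ [SO3^2-] (since [H+] ≈ [HSO3-]).
So [SO3^2-] ≈ Ka2.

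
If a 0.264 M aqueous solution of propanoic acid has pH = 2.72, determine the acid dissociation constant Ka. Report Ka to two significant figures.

[H+] = 10^(-2.72) = 1.91 × 10^-3 M
At equilibrium [HA] = 0.264 − 1.91 × 10^-3 = 2.62 × 10^-1 M
Ka = [H+][A-]/[HA] = (1.91 × 10^-3)² / 2.62 × 10^-1 = 1.4 × 10^-5

Ka = 1.4 × 10^-5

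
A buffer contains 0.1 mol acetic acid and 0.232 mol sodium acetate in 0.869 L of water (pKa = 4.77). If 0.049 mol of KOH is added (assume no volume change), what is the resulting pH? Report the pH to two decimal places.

After neutralization: n(CH3COOH) = 0.051 mol, n(CH3COO-) = 0.281 mol.
pH = pKa + log(n_CH3COO-/n_CH3COOH) = 4.77 + log(0.281/0.051) = 4.77 + (+0.741)

pH = 5.51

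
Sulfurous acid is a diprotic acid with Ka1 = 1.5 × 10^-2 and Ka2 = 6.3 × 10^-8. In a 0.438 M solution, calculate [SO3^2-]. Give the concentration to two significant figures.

First ionization gives [H+] ≈ [HSO3-] = 7.39 × 10^-2 M.
Second step: Ka2 = [H+][SO3^2-]/[HSO3-] ≈ [SO3^2-] (since [H+] ≈ [HSO3-]).
So [SO3^2-] ≈ Ka2.

6.3 × 10^-8 M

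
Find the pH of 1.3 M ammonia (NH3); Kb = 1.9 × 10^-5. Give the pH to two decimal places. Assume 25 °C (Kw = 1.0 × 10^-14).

pH = 11.70

NH3 + H2O ⇌ NH4+ + OH-
Let x = [OH-] at equilibrium. Kb = x²/(1.3 − x).
Assume x ≪ 1.3: x ≈ √(1.9 × 10^-5 × 1.3) = 4.97 × 10^-3 M
Check: 0.38% ionized — well under 5%, approximation valid.
pOH = 2.30, so pH = 14.00 − pOH = 11.70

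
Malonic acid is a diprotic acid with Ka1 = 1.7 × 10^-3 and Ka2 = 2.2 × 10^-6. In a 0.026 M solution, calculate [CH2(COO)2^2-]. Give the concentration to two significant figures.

First ionization gives [H+] ≈ [CH2(COOH)COO-] = 5.85 × 10^-3 M.
Second step: Ka2 = [H+][CH2(COO)2^2-]/[CH2(COOH)COO-] ≈ [CH2(COO)2^2-] (since [H+] ≈ [CH2(COOH)COO-]).
So [CH2(COO)2^2-] ≈ Ka2.

2.2 × 10^-6 M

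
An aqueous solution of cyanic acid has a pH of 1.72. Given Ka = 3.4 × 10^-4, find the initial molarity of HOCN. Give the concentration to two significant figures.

C₀ = 1.1 M

[H+] = 10^(-1.72) = 1.91 × 10^-2 M = x
Ka = x²/(C₀ − x) ⇒ C₀ = x + x²/Ka
C₀ = 1.91 × 10^-2 + (1.91 × 10^-2)²/(3.4 × 10^-4) = 1.09 M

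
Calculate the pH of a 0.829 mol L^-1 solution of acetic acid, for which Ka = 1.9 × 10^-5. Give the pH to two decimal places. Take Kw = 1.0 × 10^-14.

pH = 2.40

CH3COOH ⇌ CH3COO- + H+
Let x = [H+] at equilibrium. Ka = x²/(0.829 − x).
Since Ka ≪ C₀, x ≈ √(Ka·C₀) = 3.97 × 10^-3 M.
Check: 0.48% ionized — well under 5%, approximation valid.
pH = −log(3.97 × 10^-3) = 2.40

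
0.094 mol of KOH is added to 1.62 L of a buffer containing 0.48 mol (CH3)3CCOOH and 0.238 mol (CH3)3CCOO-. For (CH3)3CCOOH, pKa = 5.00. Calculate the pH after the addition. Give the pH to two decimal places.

pH = 4.93

After neutralization: n((CH3)3CCOOH) = 0.386 mol, n((CH3)3CCOO-) = 0.332 mol.
pH = pKa + log([A⁻]/[HA]) = 5.00 + log(0.332/0.386) = 5.00 -0.065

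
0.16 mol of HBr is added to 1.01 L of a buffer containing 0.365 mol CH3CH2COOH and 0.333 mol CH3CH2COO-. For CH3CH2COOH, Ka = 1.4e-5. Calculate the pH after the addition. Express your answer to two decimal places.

pH = 4.37

Added H+ converts CH3CH2COO- to CH3CH2COOH: CH3CH2COOH → 0.525 mol, CH3CH2COO- → 0.173 mol.
pKa = −log(1.4 × 10^-5) = 4.854
pH = pKa + log([A⁻]/[HA]) = 4.854 + log(0.173/0.525) = 4.854 -0.482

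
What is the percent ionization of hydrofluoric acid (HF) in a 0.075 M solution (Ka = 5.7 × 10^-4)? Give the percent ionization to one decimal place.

HF ⇌ F- + H+; let x = [H+] at equilibrium.
Solve x² + 0.00057x − 4.27e-05 = 0 → x = 6.26 × 10^-3 M
% ionization = x/C₀ × 100% = 6.26 × 10^-3/0.075 × 100% = 8.3%

8.3%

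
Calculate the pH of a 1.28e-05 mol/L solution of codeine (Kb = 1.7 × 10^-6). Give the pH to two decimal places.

pH = 8.59

C18H21NO3 + H2O ⇌ C18H22NO3+ + OH-
Kb = x²/(1.28e-05 − x) = 1.7 × 10^-6
The 5% rule fails; solving x² + Kb·x − Kb·C₀ = 0 exactly:
x = [−1.7e-06 + √(1.7e-06² + 8.7e-11)]/2 = 3.89 × 10^-6 M
pOH = −log(3.89 × 10^-6) = 5.41; pH = 14.00 − 5.41 = 8.59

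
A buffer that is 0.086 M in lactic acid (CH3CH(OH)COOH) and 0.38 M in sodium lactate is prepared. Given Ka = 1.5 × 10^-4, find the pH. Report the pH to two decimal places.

pKa = −log(1.5 × 10^-4) = 3.824
Henderson–Hasselbalch: pH = pKa + log([CH3CH(OH)COO-]/[CH3CH(OH)COOH]) = 3.824 + log(0.38/0.086)
pH = 3.824 + (+0.645) = 4.47

pH = 4.47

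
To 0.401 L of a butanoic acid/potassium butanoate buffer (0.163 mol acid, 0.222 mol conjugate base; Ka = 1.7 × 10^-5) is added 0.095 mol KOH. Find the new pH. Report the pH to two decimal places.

OH- converts CH3(CH2)2COOH to CH3(CH2)2COO-: CH3(CH2)2COOH → 0.068 mol, CH3(CH2)2COO- → 0.317 mol.
pKa = −log(1.7 × 10^-5) = 4.770
Henderson–Hasselbalch with mole ratio 0.317/0.068: pH = 4.770 + (+0.669)

pH = 5.44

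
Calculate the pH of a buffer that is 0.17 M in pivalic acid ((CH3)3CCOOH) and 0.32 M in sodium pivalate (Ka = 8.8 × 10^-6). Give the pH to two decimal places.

pH = 5.33

pKa = −log(8.8 × 10^-6) = 5.056
Using pH = pKa + log([base]/[acid]) with [base]/[acid] = 0.32/0.17:
pH = 5.056 + (+0.275) = 5.33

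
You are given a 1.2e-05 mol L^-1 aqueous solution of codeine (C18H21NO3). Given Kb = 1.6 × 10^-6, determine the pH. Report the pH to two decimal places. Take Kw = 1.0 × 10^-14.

C18H21NO3 + H2O ⇌ C18H22NO3+ + OH-
Kb = x²/(1.2e-05 − x) = 1.6 × 10^-6
Here C₀/Kb ≈ 7.5, so the small-x approximation fails. Use the quadratic:
x = (−Kb + √(Kb² + 4·Kb·C₀))/2 = 3.65 × 10^-6 M
pOH = −log(3.65 × 10^-6) = 5.44; pH = 14.00 − 5.44 = 8.56

pH = 8.56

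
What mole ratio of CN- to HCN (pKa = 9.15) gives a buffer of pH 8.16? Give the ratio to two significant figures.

pH = pKa + log(r) ⇒ log(r) = 8.16 − 9.15 = -0.99
r = [CN-]/[HCN] = 10^(-0.99) = 0.102

ratio = 0.10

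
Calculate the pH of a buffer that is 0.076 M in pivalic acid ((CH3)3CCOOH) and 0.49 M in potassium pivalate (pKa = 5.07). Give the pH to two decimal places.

pH = 5.88

pH = pKa + log([A⁻]/[HA]) = 5.07 + log(0.49/0.076)
pH = 5.07 + (+0.809) = 5.88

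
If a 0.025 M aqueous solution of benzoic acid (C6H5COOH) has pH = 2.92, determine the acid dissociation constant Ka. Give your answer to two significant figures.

[H+] = 10^(-2.92) = 1.20 × 10^-3 M
At equilibrium [HA] = 0.025 − 1.20 × 10^-3 = 2.38 × 10^-2 M
Ka = [H+][A-]/[HA] = (1.20 × 10^-3)² / 2.38 × 10^-2 = 6.1 × 10^-5

Ka = 6.1 × 10^-5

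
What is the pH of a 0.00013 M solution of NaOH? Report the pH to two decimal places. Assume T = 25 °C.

NaOH is a strong base; [OH-] = 0.00013 M.
pOH = -log(0.00013) = 3.89
pH = 14.00 - 3.89 = 10.11

pH = 10.11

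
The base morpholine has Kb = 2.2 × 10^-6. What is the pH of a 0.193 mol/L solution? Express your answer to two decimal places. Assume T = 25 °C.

pH = 10.81

C4H8ONH + H2O ⇌ C4H8ONH2+ + OH-
Kb = x²/(0.193 − x) = 2.2 × 10^-6
Since Kb ≪ C₀, x ≈ √(Kb·C₀) = 6.52 × 10^-4 M.
(x/C₀ = 0.34% < 5%, so the approximation holds.)
pOH = 3.19, so pH = 14.00 − pOH = 10.81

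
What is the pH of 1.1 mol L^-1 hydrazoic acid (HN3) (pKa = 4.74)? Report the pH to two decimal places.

HN3 ⇌ N3- + H+
Ka = 10^(−4.74) = 1.82 × 10^-5
From the ICE table, Ka = [H+]²/(1.1 − [H+]) = 1.82 × 10^-5.
Since Ka ≪ C₀, [H+] ≈ √(Ka·C₀) = 4.47 × 10^-3 M.
([H+]/C₀ = 0.41% < 5%, so the approximation holds.)
pH = −log[H+] = −log(4.47 × 10^-3) = 2.35

pH = 2.35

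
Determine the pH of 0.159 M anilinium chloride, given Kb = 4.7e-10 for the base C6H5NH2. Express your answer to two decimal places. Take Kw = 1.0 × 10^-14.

C6H5NH3+ is the conjugate acid of the weak base C6H5NH2.
Ka = Kw/Kb = 1.0×10^-14 / 4.7 × 10^-10 = 2.13 × 10^-5
From the ICE table, Ka = [H+]²/(0.159 − [H+]) = 2.13 × 10^-5.
Neglecting [H+] in the denominator: [H+] = √(2.13 × 10^-5 × 0.159) = 1.84 × 10^-3 M
pH = −log[H+] = −log(1.84 × 10^-3) = 2.74

pH = 2.74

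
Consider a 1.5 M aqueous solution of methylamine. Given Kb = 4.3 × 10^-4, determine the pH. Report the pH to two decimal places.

CH3NH2 + H2O ⇌ CH3NH3+ + OH-
From the ICE table, Kb = [OH-]²/(1.5 − [OH-]) = 4.3 × 10^-4.
Since Kb ≪ C₀, [OH-] ≈ √(Kb·C₀) = 2.54 × 10^-2 M.
Check: 1.7% ionized — well under 5%, approximation valid.
pOH = 1.60, so pH = 14.00 − pOH = 12.40

pH = 12.40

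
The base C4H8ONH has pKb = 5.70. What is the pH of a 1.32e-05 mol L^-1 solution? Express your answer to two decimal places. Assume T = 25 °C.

C4H8ONH + H2O ⇌ C4H8ONH2+ + OH-
Kb = 10^(−5.70) = 2.00 × 10^-6
Kb = [OH-]²/(1.32e-05 − [OH-]) = 2.00 × 10^-6
[OH-] is not negligible relative to C₀; solve [OH-]² + 2e-06·[OH-] − 2.64e-11 = 0.
[OH-] = [−2e-06 + √(2e-06² + 1.06e-10)]/2 = 4.23 × 10^-6 M
pOH = 5.37, so pH = 14.00 − pOH = 8.63

pH = 8.63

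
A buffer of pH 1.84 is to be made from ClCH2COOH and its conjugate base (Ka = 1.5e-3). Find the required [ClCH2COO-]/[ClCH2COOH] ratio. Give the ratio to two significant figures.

pKa = -log(1.5 × 10^-3) = 2.824
pH = pKa + log(r) ⇒ log(r) = 1.84 − 2.824 = -0.984
r = [ClCH2COO-]/[ClCH2COOH] = 10^(-0.984) = 0.104

ratio = 0.10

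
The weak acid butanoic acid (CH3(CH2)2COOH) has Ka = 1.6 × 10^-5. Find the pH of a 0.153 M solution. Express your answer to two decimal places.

CH3(CH2)2COOH ⇌ CH3(CH2)2COO- + H+
Ka = [H+]²/(0.153 − [H+]) = 1.6 × 10^-5
Since Ka ≪ C₀, [H+] ≈ √(Ka·C₀) = 1.56 × 10^-3 M.
pH = −log(1.56 × 10^-3) = 2.81

pH = 2.81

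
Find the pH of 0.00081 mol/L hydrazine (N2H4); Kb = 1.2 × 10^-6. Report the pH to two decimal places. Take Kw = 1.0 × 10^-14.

N2H4 + H2O ⇌ N2H5+ + OH-
From the ICE table, Kb = [OH-]²/(0.00081 − [OH-]) = 1.2 × 10^-6.
Assume [OH-] ≪ 0.00081: [OH-] ≈ √(1.2 × 10^-6 × 0.00081) = 3.12 × 10^-5 M
Check: 3.8% ionized — well under 5%, approximation valid.
pOH = 4.51, so pH = 14.00 − pOH = 9.49

pH = 9.49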